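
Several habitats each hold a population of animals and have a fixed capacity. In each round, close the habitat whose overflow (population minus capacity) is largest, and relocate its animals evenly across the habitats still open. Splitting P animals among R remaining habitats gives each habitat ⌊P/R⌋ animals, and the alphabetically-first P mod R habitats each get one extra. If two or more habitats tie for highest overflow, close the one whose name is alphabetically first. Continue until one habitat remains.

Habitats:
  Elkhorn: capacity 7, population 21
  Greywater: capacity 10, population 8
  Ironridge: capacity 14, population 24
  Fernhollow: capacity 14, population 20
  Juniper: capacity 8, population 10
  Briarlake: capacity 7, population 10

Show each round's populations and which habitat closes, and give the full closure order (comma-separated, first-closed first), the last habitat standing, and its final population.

Closure order: Elkhorn, Ironridge, Fernhollow, Briarlake, Juniper
Last habitat: Greywater with 93 animals

Round 1: Briarlake=10 Elkhorn=21 Fernhollow=20 Greywater=8 Ironridge=24 Juniper=10 → close Elkhorn (overflow 14)
  21÷5 = 4 each, +1 to first 1
Round 2: Briarlake=15 Fernhollow=24 Greywater=12 Ironridge=28 Juniper=14 → close Ironridge (overflow 14)
  28÷4 = 7 each, +1 to first 0
Round 3: Briarlake=22 Fernhollow=31 Greywater=19 Juniper=21 → close Fernhollow (overflow 17)
  31÷3 = 10 each, +1 to first 1
Round 4: Briarlake=33 Greywater=29 Juniper=31 → close Briarlake (overflow 26)
  33÷2 = 16 each, +1 to first 1
Round 5: Greywater=46 Juniper=47 → close Juniper (overflow 39)
  47÷1 = 47 each, +1 to first 0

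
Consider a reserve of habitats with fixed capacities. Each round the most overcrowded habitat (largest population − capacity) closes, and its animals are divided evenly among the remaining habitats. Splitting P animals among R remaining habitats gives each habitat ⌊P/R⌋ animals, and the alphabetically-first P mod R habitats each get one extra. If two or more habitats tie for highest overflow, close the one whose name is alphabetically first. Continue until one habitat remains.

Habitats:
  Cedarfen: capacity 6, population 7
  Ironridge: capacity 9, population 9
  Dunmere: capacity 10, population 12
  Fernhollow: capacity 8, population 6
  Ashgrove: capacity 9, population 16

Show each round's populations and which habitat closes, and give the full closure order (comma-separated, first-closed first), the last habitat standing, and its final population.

Closure order: Ashgrove, Dunmere, Cedarfen, Ironridge
Last habitat: Fernhollow with 50 animals

Round 1: Ashgrove=16 Cedarfen=7 Dunmere=12 Fernhollow=6 Ironridge=9 → close Ashgrove (overflow 7)
  16÷4 = 4 each, +1 to first 0
Round 2: Cedarfen=11 Dunmere=16 Fernhollow=10 Ironridge=13 → close Dunmere (overflow 6)
  16÷3 = 5 each, +1 to first 1
Round 3: Cedarfen=17 Fernhollow=15 Ironridge=18 → close Cedarfen (overflow 11)
  17÷2 = 8 each, +1 to first 1
Round 4: Fernhollow=24 Ironridge=26 → close Ironridge (overflow 17)
  26÷1 = 26 each, +1 to first 0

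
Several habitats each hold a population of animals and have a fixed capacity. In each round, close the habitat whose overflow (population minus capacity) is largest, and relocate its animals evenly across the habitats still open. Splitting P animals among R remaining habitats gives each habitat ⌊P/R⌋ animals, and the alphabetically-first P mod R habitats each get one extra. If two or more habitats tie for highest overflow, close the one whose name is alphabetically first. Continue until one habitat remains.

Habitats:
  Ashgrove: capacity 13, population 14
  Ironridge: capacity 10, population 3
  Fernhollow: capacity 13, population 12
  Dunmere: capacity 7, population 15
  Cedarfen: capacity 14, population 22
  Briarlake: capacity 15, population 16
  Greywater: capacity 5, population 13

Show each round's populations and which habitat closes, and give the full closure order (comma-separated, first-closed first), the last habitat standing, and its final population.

Round 1: Ashgrove=14 Briarlake=16 Cedarfen=22 Dunmere=15 Fernhollow=12 Greywater=13 Ironridge=3 → close Cedarfen (overflow 8)
  22÷6 = 3 each, +1 to first 4
Round 2: Ashgrove=18 Briarlake=20 Dunmere=19 Fernhollow=16 Greywater=16 Ironridge=6 → close Dunmere (overflow 12)
  19÷5 = 3 each, +1 to first 4
Round 3: Ashgrove=22 Briarlake=24 Fernhollow=20 Greywater=20 Ironridge=9 → close Greywater (overflow 15)
  20÷4 = 5 each, +1 to first 0
Round 4: Ashgrove=27 Briarlake=29 Fernhollow=25 Ironridge=14 → close Ashgrove (overflow 14)
  27÷3 = 9 each, +1 to first 0
Round 5: Briarlake=38 Fernhollow=34 Ironridge=23 → close Briarlake (overflow 23)
  38÷2 = 19 each, +1 to first 0
Round 6: Fernhollow=53 Ironridge=42 → close Fernhollow (overflow 40)
  53÷1 = 53 each, +1 to first 0

Closure order: Cedarfen, Dunmere, Greywater, Ashgrove, Briarlake, Fernhollow
Last habitat: Ironridge with 95 animals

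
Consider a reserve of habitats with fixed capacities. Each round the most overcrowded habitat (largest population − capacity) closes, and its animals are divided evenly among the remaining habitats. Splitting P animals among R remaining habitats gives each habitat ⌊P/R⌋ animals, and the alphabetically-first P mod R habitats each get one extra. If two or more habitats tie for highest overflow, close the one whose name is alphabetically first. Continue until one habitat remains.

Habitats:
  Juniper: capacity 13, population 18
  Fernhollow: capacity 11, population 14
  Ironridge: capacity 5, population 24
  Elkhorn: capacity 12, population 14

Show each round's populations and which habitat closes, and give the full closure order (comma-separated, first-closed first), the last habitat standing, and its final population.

Round 1: Elkhorn=14 Fernhollow=14 Ironridge=24 Juniper=18 → close Ironridge (overflow 19)
  24÷3 = 8 each, +1 to first 0
Round 2: Elkhorn=22 Fernhollow=22 Juniper=26 → close Juniper (overflow 13)
  26÷2 = 13 each, +1 to first 0
Round 3: Elkhorn=35 Fernhollow=35 → close Fernhollow (overflow 24)
  35÷1 = 35 each, +1 to first 0

Closure order: Ironridge, Juniper, Fernhollow
Last habitat: Elkhorn with 70 animals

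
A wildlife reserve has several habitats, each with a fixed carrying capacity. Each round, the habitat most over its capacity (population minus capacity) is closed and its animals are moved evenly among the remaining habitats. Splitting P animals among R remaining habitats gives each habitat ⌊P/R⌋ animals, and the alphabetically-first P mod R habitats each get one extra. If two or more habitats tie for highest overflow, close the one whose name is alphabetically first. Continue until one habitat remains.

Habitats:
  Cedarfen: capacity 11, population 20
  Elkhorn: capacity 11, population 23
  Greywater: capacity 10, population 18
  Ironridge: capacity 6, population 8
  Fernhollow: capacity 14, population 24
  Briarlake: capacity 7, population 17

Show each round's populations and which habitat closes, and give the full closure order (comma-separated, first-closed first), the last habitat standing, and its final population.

Closure order: Elkhorn, Briarlake, Fernhollow, Cedarfen, Greywater
Last habitat: Ironridge with 110 animals

Round 1: Briarlake=17 Cedarfen=20 Elkhorn=23 Fernhollow=24 Greywater=18 Ironridge=8 → close Elkhorn (overflow 12)
  23÷5 = 4 each, +1 to first 3
Round 2: Briarlake=22 Cedarfen=25 Fernhollow=29 Greywater=22 Ironridge=12 → close Briarlake (overflow 15)
  22÷4 = 5 each, +1 to first 2
Round 3: Cedarfen=31 Fernhollow=35 Greywater=27 Ironridge=17 → close Fernhollow (overflow 21)
  35÷3 = 11 each, +1 to first 2
Round 4: Cedarfen=43 Greywater=39 Ironridge=28 → close Cedarfen (overflow 32)
  43÷2 = 21 each, +1 to first 1
Round 5: Greywater=61 Ironridge=49 → close Greywater (overflow 51)
  61÷1 = 61 each, +1 to first 0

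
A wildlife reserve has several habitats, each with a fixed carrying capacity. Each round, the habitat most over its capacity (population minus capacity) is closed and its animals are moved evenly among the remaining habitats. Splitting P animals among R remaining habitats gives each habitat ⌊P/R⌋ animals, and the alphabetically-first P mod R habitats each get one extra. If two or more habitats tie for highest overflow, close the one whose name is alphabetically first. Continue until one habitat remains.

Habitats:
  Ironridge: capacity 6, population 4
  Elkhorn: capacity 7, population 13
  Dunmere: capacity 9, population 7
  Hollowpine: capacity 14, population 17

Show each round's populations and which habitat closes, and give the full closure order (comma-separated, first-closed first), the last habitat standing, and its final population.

Closure order: Elkhorn, Hollowpine, Dunmere
Last habitat: Ironridge with 41 animals

Round 1: Dunmere=7 Elkhorn=13 Hollowpine=17 Ironridge=4 → close Elkhorn (overflow 6)
  13÷3 = 4 each, +1 to first 1
Round 2: Dunmere=12 Hollowpine=21 Ironridge=8 → close Hollowpine (overflow 7)
  21÷2 = 10 each, +1 to first 1
Round 3: Dunmere=23 Ironridge=18 → close Dunmere (overflow 14)
  23÷1 = 23 each, +1 to first 0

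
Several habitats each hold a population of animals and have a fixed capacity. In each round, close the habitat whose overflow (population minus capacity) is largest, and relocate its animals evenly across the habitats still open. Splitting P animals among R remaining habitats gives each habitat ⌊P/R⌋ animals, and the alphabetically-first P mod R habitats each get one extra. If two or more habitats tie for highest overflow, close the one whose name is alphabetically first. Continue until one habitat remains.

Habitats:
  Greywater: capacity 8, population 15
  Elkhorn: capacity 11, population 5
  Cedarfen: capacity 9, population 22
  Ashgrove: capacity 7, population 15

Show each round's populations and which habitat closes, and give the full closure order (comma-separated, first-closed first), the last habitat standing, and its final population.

Round 1: Ashgrove=15 Cedarfen=22 Elkhorn=5 Greywater=15 → close Cedarfen (overflow 13)
  22÷3 = 7 each, +1 to first 1
Round 2: Ashgrove=23 Elkhorn=12 Greywater=22 → close Ashgrove (overflow 16)
  23÷2 = 11 each, +1 to first 1
Round 3: Elkhorn=24 Greywater=33 → close Greywater (overflow 25)
  33÷1 = 33 each, +1 to first 0

Closure order: Cedarfen, Ashgrove, Greywater
Last habitat: Elkhorn with 57 animals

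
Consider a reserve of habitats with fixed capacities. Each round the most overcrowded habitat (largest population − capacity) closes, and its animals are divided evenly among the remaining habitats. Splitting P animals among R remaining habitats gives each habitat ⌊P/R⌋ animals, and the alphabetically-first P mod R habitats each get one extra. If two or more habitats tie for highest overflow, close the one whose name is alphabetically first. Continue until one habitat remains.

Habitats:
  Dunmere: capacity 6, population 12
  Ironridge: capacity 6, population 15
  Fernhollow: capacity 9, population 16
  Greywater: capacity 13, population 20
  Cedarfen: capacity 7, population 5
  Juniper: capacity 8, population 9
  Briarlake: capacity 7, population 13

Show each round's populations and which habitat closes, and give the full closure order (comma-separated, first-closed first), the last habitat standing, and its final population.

Round 1: Briarlake=13 Cedarfen=5 Dunmere=12 Fernhollow=16 Greywater=20 Ironridge=15 Juniper=9 → close Ironridge (overflow 9)
  15÷6 = 2 each, +1 to first 3
Round 2: Briarlake=16 Cedarfen=8 Dunmere=15 Fernhollow=18 Greywater=22 Juniper=11 → close Briarlake (overflow 9)
  16÷5 = 3 each, +1 to first 1
Round 3: Cedarfen=12 Dunmere=18 Fernhollow=21 Greywater=25 Juniper=14 → close Dunmere (overflow 12)
  18÷4 = 4 each, +1 to first 2
Round 4: Cedarfen=17 Fernhollow=26 Greywater=29 Juniper=18 → close Fernhollow (overflow 17)
  26÷3 = 8 each, +1 to first 2
Round 5: Cedarfen=26 Greywater=38 Juniper=26 → close Greywater (overflow 25)
  38÷2 = 19 each, +1 to first 0
Round 6: Cedarfen=45 Juniper=45 → close Cedarfen (overflow 38)
  45÷1 = 45 each, +1 to first 0

Closure order: Ironridge, Briarlake, Dunmere, Fernhollow, Greywater, Cedarfen
Last habitat: Juniper with 90 animals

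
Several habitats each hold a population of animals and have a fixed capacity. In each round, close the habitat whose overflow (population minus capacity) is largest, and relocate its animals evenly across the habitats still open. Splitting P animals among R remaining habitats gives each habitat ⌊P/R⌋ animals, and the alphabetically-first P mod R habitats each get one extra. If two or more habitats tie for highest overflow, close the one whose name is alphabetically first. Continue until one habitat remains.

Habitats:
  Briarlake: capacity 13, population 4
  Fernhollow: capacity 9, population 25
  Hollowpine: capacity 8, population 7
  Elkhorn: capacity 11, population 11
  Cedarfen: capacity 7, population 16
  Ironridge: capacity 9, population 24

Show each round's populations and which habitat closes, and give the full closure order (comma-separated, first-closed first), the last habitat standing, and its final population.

Closure order: Fernhollow, Ironridge, Cedarfen, Elkhorn, Hollowpine
Last habitat: Briarlake with 87 animals

Round 1: Briarlake=4 Cedarfen=16 Elkhorn=11 Fernhollow=25 Hollowpine=7 Ironridge=24 → close Fernhollow (overflow 16)
  25÷5 = 5 each, +1 to first 0
Round 2: Briarlake=9 Cedarfen=21 Elkhorn=16 Hollowpine=12 Ironridge=29 → close Ironridge (overflow 20)
  29÷4 = 7 each, +1 to first 1
Round 3: Briarlake=17 Cedarfen=28 Elkhorn=23 Hollowpine=19 → close Cedarfen (overflow 21)
  28÷3 = 9 each, +1 to first 1
Round 4: Briarlake=27 Elkhorn=32 Hollowpine=28 → close Elkhorn (overflow 21)
  32÷2 = 16 each, +1 to first 0
Round 5: Briarlake=43 Hollowpine=44 → close Hollowpine (overflow 36)
  44÷1 = 44 each, +1 to first 0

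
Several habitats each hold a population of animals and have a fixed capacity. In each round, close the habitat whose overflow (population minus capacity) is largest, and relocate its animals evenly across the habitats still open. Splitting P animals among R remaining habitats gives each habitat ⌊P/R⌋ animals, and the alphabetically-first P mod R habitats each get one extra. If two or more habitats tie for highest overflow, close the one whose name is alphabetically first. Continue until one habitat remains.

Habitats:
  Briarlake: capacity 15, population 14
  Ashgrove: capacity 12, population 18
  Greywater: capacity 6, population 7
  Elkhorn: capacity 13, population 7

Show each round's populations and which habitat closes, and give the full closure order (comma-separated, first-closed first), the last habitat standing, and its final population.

Closure order: Ashgrove, Greywater, Briarlake
Last habitat: Elkhorn with 46 animals

Round 1: Ashgrove=18 Briarlake=14 Elkhorn=7 Greywater=7 → close Ashgrove (overflow 6)
  18÷3 = 6 each, +1 to first 0
Round 2: Briarlake=20 Elkhorn=13 Greywater=13 → close Greywater (overflow 7)
  13÷2 = 6 each, +1 to first 1
Round 3: Briarlake=27 Elkhorn=19 → close Briarlake (overflow 12)
  27÷1 = 27 each, +1 to first 0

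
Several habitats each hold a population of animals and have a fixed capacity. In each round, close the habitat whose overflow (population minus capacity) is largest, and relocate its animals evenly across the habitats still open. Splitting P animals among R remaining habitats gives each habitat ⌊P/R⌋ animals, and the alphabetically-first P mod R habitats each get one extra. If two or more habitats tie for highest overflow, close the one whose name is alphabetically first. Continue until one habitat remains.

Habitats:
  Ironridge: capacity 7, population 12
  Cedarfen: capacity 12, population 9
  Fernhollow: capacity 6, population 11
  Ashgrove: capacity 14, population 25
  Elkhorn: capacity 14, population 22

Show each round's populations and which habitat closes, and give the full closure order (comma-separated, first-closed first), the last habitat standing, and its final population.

Closure order: Ashgrove, Elkhorn, Fernhollow, Ironridge
Last habitat: Cedarfen with 79 animals

Round 1: Ashgrove=25 Cedarfen=9 Elkhorn=22 Fernhollow=11 Ironridge=12 → close Ashgrove (overflow 11)
  25÷4 = 6 each, +1 to first 1
Round 2: Cedarfen=16 Elkhorn=28 Fernhollow=17 Ironridge=18 → close Elkhorn (overflow 14)
  28÷3 = 9 each, +1 to first 1
Round 3: Cedarfen=26 Fernhollow=26 Ironridge=27 → close Fernhollow (overflow 20)
  26÷2 = 13 each, +1 to first 0
Round 4: Cedarfen=39 Ironridge=40 → close Ironridge (overflow 33)
  40÷1 = 40 each, +1 to first 0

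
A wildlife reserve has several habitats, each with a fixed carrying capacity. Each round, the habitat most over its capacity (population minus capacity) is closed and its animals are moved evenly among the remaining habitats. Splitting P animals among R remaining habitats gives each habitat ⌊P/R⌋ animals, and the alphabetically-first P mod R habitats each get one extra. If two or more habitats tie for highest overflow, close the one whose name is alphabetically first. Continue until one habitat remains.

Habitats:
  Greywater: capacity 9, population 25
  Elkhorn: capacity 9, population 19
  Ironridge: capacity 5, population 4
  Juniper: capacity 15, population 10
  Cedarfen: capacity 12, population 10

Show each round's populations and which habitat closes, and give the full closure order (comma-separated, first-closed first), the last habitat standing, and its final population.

Closure order: Greywater, Elkhorn, Cedarfen, Ironridge
Last habitat: Juniper with 68 animals

Round 1: Cedarfen=10 Elkhorn=19 Greywater=25 Ironridge=4 Juniper=10 → close Greywater (overflow 16)
  25÷4 = 6 each, +1 to first 1
Round 2: Cedarfen=17 Elkhorn=25 Ironridge=10 Juniper=16 → close Elkhorn (overflow 16)
  25÷3 = 8 each, +1 to first 1
Round 3: Cedarfen=26 Ironridge=18 Juniper=24 → close Cedarfen (overflow 14)
  26÷2 = 13 each, +1 to first 0
Round 4: Ironridge=31 Juniper=37 → close Ironridge (overflow 26)
  31÷1 = 31 each, +1 to first 0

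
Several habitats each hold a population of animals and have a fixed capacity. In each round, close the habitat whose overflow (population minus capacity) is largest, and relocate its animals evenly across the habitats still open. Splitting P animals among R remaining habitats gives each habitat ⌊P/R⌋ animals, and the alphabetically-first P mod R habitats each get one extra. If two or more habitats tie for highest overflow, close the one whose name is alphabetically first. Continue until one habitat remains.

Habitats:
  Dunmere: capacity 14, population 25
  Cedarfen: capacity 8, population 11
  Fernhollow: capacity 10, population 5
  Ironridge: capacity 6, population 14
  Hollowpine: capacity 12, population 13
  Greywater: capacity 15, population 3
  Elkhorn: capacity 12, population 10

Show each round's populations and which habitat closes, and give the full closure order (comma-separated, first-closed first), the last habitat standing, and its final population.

Closure order: Dunmere, Ironridge, Cedarfen, Hollowpine, Elkhorn, Fernhollow
Last habitat: Greywater with 81 animals

Round 1: Cedarfen=11 Dunmere=25 Elkhorn=10 Fernhollow=5 Greywater=3 Hollowpine=13 Ironridge=14 → close Dunmere (overflow 11)
  25÷6 = 4 each, +1 to first 1
Round 2: Cedarfen=16 Elkhorn=14 Fernhollow=9 Greywater=7 Hollowpine=17 Ironridge=18 → close Ironridge (overflow 12)
  18÷5 = 3 each, +1 to first 3
Round 3: Cedarfen=20 Elkhorn=18 Fernhollow=13 Greywater=10 Hollowpine=20 → close Cedarfen (overflow 12)
  20÷4 = 5 each, +1 to first 0
Round 4: Elkhorn=23 Fernhollow=18 Greywater=15 Hollowpine=25 → close Hollowpine (overflow 13)
  25÷3 = 8 each, +1 to first 1
Round 5: Elkhorn=32 Fernhollow=26 Greywater=23 → close Elkhorn (overflow 20)
  32÷2 = 16 each, +1 to first 0
Round 6: Fernhollow=42 Greywater=39 → close Fernhollow (overflow 32)
  42÷1 = 42 each, +1 to first 0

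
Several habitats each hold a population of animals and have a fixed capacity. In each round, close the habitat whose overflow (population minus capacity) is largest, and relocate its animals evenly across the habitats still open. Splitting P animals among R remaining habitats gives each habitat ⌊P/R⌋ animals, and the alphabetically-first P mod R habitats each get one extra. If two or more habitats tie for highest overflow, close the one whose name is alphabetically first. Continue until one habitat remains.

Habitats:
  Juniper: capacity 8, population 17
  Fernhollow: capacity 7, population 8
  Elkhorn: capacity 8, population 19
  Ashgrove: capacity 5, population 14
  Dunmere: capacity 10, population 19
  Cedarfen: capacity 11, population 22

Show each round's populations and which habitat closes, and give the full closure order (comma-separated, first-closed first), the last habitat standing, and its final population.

Closure order: Cedarfen, Elkhorn, Ashgrove, Dunmere, Juniper
Last habitat: Fernhollow with 99 animals

Round 1: Ashgrove=14 Cedarfen=22 Dunmere=19 Elkhorn=19 Fernhollow=8 Juniper=17 → close Cedarfen (overflow 11)
  22÷5 = 4 each, +1 to first 2
Round 2: Ashgrove=19 Dunmere=24 Elkhorn=23 Fernhollow=12 Juniper=21 → close Elkhorn (overflow 15)
  23÷4 = 5 each, +1 to first 3
Round 3: Ashgrove=25 Dunmere=30 Fernhollow=18 Juniper=26 → close Ashgrove (overflow 20)
  25÷3 = 8 each, +1 to first 1
Round 4: Dunmere=39 Fernhollow=26 Juniper=34 → close Dunmere (overflow 29)
  39÷2 = 19 each, +1 to first 1
Round 5: Fernhollow=46 Juniper=53 → close Juniper (overflow 45)
  53÷1 = 53 each, +1 to first 0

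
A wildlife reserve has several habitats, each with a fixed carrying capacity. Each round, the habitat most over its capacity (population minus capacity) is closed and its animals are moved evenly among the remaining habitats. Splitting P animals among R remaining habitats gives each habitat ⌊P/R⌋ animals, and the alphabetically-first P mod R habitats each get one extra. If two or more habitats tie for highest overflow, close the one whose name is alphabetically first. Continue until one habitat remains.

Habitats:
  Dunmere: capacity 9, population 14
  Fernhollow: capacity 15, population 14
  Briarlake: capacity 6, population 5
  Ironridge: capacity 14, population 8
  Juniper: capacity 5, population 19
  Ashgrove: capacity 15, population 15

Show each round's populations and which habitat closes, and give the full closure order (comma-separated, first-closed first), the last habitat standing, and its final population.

Closure order: Juniper, Dunmere, Ashgrove, Briarlake, Fernhollow
Last habitat: Ironridge with 75 animals

Round 1: Ashgrove=15 Briarlake=5 Dunmere=14 Fernhollow=14 Ironridge=8 Juniper=19 → close Juniper (overflow 14)
  19÷5 = 3 each, +1 to first 4
Round 2: Ashgrove=19 Briarlake=9 Dunmere=18 Fernhollow=18 Ironridge=11 → close Dunmere (overflow 9)
  18÷4 = 4 each, +1 to first 2
Round 3: Ashgrove=24 Briarlake=14 Fernhollow=22 Ironridge=15 → close Ashgrove (overflow 9)
  24÷3 = 8 each, +1 to first 0
Round 4: Briarlake=22 Fernhollow=30 Ironridge=23 → close Briarlake (overflow 16)
  22÷2 = 11 each, +1 to first 0
Round 5: Fernhollow=41 Ironridge=34 → close Fernhollow (overflow 26)
  41÷1 = 41 each, +1 to first 0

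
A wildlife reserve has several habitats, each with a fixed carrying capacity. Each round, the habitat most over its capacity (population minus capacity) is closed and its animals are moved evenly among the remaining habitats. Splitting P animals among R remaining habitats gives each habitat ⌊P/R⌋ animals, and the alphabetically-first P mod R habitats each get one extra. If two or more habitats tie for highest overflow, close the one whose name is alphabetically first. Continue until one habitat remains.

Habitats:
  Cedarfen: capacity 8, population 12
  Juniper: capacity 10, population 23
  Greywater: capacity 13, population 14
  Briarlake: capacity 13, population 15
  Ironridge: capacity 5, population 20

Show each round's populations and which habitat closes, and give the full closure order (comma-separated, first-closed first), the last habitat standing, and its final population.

Round 1: Briarlake=15 Cedarfen=12 Greywater=14 Ironridge=20 Juniper=23 → close Ironridge (overflow 15)
  20÷4 = 5 each, +1 to first 0
Round 2: Briarlake=20 Cedarfen=17 Greywater=19 Juniper=28 → close Juniper (overflow 18)
  28÷3 = 9 each, +1 to first 1
Round 3: Briarlake=30 Cedarfen=26 Greywater=28 → close Cedarfen (overflow 18)
  26÷2 = 13 each, +1 to first 0
Round 4: Briarlake=43 Greywater=41 → close Briarlake (overflow 30)
  43÷1 = 43 each, +1 to first 0

Closure order: Ironridge, Juniper, Cedarfen, Briarlake
Last habitat: Greywater with 84 animals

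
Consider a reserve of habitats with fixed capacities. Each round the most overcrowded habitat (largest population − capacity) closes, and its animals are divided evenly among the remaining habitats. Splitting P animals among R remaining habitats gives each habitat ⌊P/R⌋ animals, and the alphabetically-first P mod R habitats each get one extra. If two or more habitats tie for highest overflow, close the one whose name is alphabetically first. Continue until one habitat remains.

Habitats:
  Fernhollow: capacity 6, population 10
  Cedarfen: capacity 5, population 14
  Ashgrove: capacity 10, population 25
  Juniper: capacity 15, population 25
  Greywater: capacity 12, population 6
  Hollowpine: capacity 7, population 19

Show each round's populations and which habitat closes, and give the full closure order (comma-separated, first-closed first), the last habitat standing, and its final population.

Closure order: Ashgrove, Hollowpine, Juniper, Cedarfen, Fernhollow
Last habitat: Greywater with 99 animals

Round 1: Ashgrove=25 Cedarfen=14 Fernhollow=10 Greywater=6 Hollowpine=19 Juniper=25 → close Ashgrove (overflow 15)
  25÷5 = 5 each, +1 to first 0
Round 2: Cedarfen=19 Fernhollow=15 Greywater=11 Hollowpine=24 Juniper=30 → close Hollowpine (overflow 17)
  24÷4 = 6 each, +1 to first 0
Round 3: Cedarfen=25 Fernhollow=21 Greywater=17 Juniper=36 → close Juniper (overflow 21)
  36÷3 = 12 each, +1 to first 0
Round 4: Cedarfen=37 Fernhollow=33 Greywater=29 → close Cedarfen (overflow 32)
  37÷2 = 18 each, +1 to first 1
Round 5: Fernhollow=52 Greywater=47 → close Fernhollow (overflow 46)
  52÷1 = 52 each, +1 to first 0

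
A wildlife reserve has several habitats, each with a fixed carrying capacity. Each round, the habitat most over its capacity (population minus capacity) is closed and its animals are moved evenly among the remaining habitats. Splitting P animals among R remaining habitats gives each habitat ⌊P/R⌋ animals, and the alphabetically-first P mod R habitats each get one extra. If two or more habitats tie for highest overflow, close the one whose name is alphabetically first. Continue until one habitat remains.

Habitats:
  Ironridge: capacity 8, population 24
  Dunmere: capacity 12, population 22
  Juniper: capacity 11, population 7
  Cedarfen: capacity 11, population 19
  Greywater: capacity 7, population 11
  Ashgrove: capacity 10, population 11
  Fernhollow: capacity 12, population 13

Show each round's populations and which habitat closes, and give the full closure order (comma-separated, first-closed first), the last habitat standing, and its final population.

Closure order: Ironridge, Dunmere, Cedarfen, Greywater, Ashgrove, Fernhollow
Last habitat: Juniper with 107 animals

Round 1: Ashgrove=11 Cedarfen=19 Dunmere=22 Fernhollow=13 Greywater=11 Ironridge=24 Juniper=7 → close Ironridge (overflow 16)
  24÷6 = 4 each, +1 to first 0
Round 2: Ashgrove=15 Cedarfen=23 Dunmere=26 Fernhollow=17 Greywater=15 Juniper=11 → close Dunmere (overflow 14)
  26÷5 = 5 each, +1 to first 1
Round 3: Ashgrove=21 Cedarfen=28 Fernhollow=22 Greywater=20 Juniper=16 → close Cedarfen (overflow 17)
  28÷4 = 7 each, +1 to first 0
Round 4: Ashgrove=28 Fernhollow=29 Greywater=27 Juniper=23 → close Greywater (overflow 20)
  27÷3 = 9 each, +1 to first 0
Round 5: Ashgrove=37 Fernhollow=38 Juniper=32 → close Ashgrove (overflow 27)
  37÷2 = 18 each, +1 to first 1
Round 6: Fernhollow=57 Juniper=50 → close Fernhollow (overflow 45)
  57÷1 = 57 each, +1 to first 0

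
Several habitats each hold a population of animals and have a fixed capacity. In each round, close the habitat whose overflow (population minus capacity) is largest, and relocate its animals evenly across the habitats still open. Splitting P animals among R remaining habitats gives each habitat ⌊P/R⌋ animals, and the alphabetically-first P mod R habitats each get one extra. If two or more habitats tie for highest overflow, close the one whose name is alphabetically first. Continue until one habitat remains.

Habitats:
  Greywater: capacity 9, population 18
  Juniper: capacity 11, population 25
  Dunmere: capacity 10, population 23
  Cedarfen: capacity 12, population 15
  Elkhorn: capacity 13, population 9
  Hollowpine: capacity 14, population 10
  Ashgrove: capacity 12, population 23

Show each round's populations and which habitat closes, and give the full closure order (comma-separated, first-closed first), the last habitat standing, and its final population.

Closure order: Juniper, Dunmere, Ashgrove, Greywater, Cedarfen, Elkhorn
Last habitat: Hollowpine with 123 animals

Round 1: Ashgrove=23 Cedarfen=15 Dunmere=23 Elkhorn=9 Greywater=18 Hollowpine=10 Juniper=25 → close Juniper (overflow 14)
  25÷6 = 4 each, +1 to first 1
Round 2: Ashgrove=28 Cedarfen=19 Dunmere=27 Elkhorn=13 Greywater=22 Hollowpine=14 → close Dunmere (overflow 17)
  27÷5 = 5 each, +1 to first 2
Round 3: Ashgrove=34 Cedarfen=25 Elkhorn=18 Greywater=27 Hollowpine=19 → close Ashgrove (overflow 22)
  34÷4 = 8 each, +1 to first 2
Round 4: Cedarfen=34 Elkhorn=27 Greywater=35 Hollowpine=27 → close Greywater (overflow 26)
  35÷3 = 11 each, +1 to first 2
Round 5: Cedarfen=46 Elkhorn=39 Hollowpine=38 → close Cedarfen (overflow 34)
  46÷2 = 23 each, +1 to first 0
Round 6: Elkhorn=62 Hollowpine=61 → close Elkhorn (overflow 49)
  62÷1 = 62 each, +1 to first 0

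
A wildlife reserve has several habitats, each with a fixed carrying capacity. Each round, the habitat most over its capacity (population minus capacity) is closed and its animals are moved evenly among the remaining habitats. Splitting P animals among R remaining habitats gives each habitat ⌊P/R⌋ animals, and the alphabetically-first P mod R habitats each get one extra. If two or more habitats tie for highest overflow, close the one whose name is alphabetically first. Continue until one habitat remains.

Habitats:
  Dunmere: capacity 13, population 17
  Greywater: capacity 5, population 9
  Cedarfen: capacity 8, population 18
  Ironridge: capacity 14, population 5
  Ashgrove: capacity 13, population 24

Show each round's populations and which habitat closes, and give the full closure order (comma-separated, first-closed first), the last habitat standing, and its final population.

Round 1: Ashgrove=24 Cedarfen=18 Dunmere=17 Greywater=9 Ironridge=5 → close Ashgrove (overflow 11)
  24÷4 = 6 each, +1 to first 0
Round 2: Cedarfen=24 Dunmere=23 Greywater=15 Ironridge=11 → close Cedarfen (overflow 16)
  24÷3 = 8 each, +1 to first 0
Round 3: Dunmere=31 Greywater=23 Ironridge=19 → close Dunmere (overflow 18)
  31÷2 = 15 each, +1 to first 1
Round 4: Greywater=39 Ironridge=34 → close Greywater (overflow 34)
  39÷1 = 39 each, +1 to first 0

Closure order: Ashgrove, Cedarfen, Dunmere, Greywater
Last habitat: Ironridge with 73 animals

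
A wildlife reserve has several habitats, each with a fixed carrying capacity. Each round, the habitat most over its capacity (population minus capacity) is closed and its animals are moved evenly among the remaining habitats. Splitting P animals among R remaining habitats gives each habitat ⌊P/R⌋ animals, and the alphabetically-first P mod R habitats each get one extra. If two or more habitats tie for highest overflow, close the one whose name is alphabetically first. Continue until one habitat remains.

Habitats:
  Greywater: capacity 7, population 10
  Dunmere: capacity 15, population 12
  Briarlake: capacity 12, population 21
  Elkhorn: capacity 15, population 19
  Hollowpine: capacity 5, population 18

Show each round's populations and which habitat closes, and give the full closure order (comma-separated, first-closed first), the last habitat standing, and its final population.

Round 1: Briarlake=21 Dunmere=12 Elkhorn=19 Greywater=10 Hollowpine=18 → close Hollowpine (overflow 13)
  18÷4 = 4 each, +1 to first 2
Round 2: Briarlake=26 Dunmere=17 Elkhorn=23 Greywater=14 → close Briarlake (overflow 14)
  26÷3 = 8 each, +1 to first 2
Round 3: Dunmere=26 Elkhorn=32 Greywater=22 → close Elkhorn (overflow 17)
  32÷2 = 16 each, +1 to first 0
Round 4: Dunmere=42 Greywater=38 → close Greywater (overflow 31)
  38÷1 = 38 each, +1 to first 0

Closure order: Hollowpine, Briarlake, Elkhorn, Greywater
Last habitat: Dunmere with 80 animals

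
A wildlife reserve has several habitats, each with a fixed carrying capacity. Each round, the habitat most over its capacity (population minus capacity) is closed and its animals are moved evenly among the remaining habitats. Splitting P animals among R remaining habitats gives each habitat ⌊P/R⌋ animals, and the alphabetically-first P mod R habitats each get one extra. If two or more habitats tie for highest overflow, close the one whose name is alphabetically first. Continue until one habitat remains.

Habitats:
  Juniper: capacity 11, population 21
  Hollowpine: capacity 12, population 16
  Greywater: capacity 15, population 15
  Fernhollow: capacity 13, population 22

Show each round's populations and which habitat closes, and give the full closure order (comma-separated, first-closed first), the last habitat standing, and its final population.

Closure order: Juniper, Fernhollow, Hollowpine
Last habitat: Greywater with 74 animals

Round 1: Fernhollow=22 Greywater=15 Hollowpine=16 Juniper=21 → close Juniper (overflow 10)
  21÷3 = 7 each, +1 to first 0
Round 2: Fernhollow=29 Greywater=22 Hollowpine=23 → close Fernhollow (overflow 16)
  29÷2 = 14 each, +1 to first 1
Round 3: Greywater=37 Hollowpine=37 → close Hollowpine (overflow 25)
  37÷1 = 37 each, +1 to first 0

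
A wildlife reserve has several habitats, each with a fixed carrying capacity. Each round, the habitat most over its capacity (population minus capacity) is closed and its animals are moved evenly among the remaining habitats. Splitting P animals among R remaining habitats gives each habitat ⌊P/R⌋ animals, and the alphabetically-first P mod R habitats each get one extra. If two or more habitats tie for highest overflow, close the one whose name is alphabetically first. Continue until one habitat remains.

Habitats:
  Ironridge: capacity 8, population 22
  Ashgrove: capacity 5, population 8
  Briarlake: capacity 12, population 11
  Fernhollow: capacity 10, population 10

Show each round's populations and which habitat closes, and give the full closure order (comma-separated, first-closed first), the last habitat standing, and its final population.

Closure order: Ironridge, Ashgrove, Fernhollow
Last habitat: Briarlake with 51 animals

Round 1: Ashgrove=8 Briarlake=11 Fernhollow=10 Ironridge=22 → close Ironridge (overflow 14)
  22÷3 = 7 each, +1 to first 1
Round 2: Ashgrove=16 Briarlake=18 Fernhollow=17 → close Ashgrove (overflow 11)
  16÷2 = 8 each, +1 to first 0
Round 3: Briarlake=26 Fernhollow=25 → close Fernhollow (overflow 15)
  25÷1 = 25 each, +1 to first 0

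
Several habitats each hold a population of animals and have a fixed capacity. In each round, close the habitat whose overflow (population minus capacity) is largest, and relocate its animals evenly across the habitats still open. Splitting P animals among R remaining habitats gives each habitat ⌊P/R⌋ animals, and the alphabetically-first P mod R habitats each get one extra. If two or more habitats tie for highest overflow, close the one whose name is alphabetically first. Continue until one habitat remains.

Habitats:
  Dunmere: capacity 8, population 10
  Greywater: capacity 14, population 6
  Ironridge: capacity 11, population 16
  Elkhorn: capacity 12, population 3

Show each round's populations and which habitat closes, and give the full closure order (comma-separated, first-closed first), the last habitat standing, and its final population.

Closure order: Ironridge, Dunmere, Greywater
Last habitat: Elkhorn with 35 animals

Round 1: Dunmere=10 Elkhorn=3 Greywater=6 Ironridge=16 → close Ironridge (overflow 5)
  16÷3 = 5 each, +1 to first 1
Round 2: Dunmere=16 Elkhorn=8 Greywater=11 → close Dunmere (overflow 8)
  16÷2 = 8 each, +1 to first 0
Round 3: Elkhorn=16 Greywater=19 → close Greywater (overflow 5)
  19÷1 = 19 each, +1 to first 0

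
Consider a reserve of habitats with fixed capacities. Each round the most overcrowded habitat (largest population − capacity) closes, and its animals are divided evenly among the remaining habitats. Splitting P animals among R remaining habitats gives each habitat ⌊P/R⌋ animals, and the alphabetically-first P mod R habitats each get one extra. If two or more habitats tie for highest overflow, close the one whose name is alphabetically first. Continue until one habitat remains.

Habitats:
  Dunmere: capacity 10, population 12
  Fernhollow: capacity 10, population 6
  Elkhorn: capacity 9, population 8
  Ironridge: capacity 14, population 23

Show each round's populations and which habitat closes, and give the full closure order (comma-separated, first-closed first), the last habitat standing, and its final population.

Closure order: Ironridge, Dunmere, Elkhorn
Last habitat: Fernhollow with 49 animals

Round 1: Dunmere=12 Elkhorn=8 Fernhollow=6 Ironridge=23 → close Ironridge (overflow 9)
  23÷3 = 7 each, +1 to first 2
Round 2: Dunmere=20 Elkhorn=16 Fernhollow=13 → close Dunmere (overflow 10)
  20÷2 = 10 each, +1 to first 0
Round 3: Elkhorn=26 Fernhollow=23 → close Elkhorn (overflow 17)
  26÷1 = 26 each, +1 to first 0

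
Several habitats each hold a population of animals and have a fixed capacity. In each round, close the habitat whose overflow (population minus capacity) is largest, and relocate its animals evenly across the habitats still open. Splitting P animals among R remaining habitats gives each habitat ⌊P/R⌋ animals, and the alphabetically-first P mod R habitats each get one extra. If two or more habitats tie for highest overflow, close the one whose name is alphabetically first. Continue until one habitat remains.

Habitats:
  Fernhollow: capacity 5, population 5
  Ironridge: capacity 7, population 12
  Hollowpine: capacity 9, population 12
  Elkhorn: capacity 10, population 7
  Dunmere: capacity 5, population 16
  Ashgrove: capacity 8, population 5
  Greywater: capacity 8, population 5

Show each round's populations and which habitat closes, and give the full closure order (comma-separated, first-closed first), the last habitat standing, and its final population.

Closure order: Dunmere, Ironridge, Hollowpine, Fernhollow, Ashgrove, Elkhorn
Last habitat: Greywater with 62 animals

Round 1: Ashgrove=5 Dunmere=16 Elkhorn=7 Fernhollow=5 Greywater=5 Hollowpine=12 Ironridge=12 → close Dunmere (overflow 11)
  16÷6 = 2 each, +1 to first 4
Round 2: Ashgrove=8 Elkhorn=10 Fernhollow=8 Greywater=8 Hollowpine=14 Ironridge=14 → close Ironridge (overflow 7)
  14÷5 = 2 each, +1 to first 4
Round 3: Ashgrove=11 Elkhorn=13 Fernhollow=11 Greywater=11 Hollowpine=16 → close Hollowpine (overflow 7)
  16÷4 = 4 each, +1 to first 0
Round 4: Ashgrove=15 Elkhorn=17 Fernhollow=15 Greywater=15 → close Fernhollow (overflow 10)
  15÷3 = 5 each, +1 to first 0
Round 5: Ashgrove=20 Elkhorn=22 Greywater=20 → close Ashgrove (overflow 12)
  20÷2 = 10 each, +1 to first 0
Round 6: Elkhorn=32 Greywater=30 → close Elkhorn (overflow 22)
  32÷1 = 32 each, +1 to first 0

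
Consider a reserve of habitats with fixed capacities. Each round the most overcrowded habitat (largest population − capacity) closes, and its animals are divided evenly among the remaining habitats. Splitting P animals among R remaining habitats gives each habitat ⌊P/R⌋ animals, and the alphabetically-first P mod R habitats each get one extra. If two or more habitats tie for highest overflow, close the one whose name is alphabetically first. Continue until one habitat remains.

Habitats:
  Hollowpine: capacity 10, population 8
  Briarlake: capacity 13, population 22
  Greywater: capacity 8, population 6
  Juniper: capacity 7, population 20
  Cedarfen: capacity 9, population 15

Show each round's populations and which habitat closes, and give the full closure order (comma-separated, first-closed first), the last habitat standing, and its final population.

Round 1: Briarlake=22 Cedarfen=15 Greywater=6 Hollowpine=8 Juniper=20 → close Juniper (overflow 13)
  20÷4 = 5 each, +1 to first 0
Round 2: Briarlake=27 Cedarfen=20 Greywater=11 Hollowpine=13 → close Briarlake (overflow 14)
  27÷3 = 9 each, +1 to first 0
Round 3: Cedarfen=29 Greywater=20 Hollowpine=22 → close Cedarfen (overflow 20)
  29÷2 = 14 each, +1 to first 1
Round 4: Greywater=35 Hollowpine=36 → close Greywater (overflow 27)
  35÷1 = 35 each, +1 to first 0

Closure order: Juniper, Briarlake, Cedarfen, Greywater
Last habitat: Hollowpine with 71 animals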